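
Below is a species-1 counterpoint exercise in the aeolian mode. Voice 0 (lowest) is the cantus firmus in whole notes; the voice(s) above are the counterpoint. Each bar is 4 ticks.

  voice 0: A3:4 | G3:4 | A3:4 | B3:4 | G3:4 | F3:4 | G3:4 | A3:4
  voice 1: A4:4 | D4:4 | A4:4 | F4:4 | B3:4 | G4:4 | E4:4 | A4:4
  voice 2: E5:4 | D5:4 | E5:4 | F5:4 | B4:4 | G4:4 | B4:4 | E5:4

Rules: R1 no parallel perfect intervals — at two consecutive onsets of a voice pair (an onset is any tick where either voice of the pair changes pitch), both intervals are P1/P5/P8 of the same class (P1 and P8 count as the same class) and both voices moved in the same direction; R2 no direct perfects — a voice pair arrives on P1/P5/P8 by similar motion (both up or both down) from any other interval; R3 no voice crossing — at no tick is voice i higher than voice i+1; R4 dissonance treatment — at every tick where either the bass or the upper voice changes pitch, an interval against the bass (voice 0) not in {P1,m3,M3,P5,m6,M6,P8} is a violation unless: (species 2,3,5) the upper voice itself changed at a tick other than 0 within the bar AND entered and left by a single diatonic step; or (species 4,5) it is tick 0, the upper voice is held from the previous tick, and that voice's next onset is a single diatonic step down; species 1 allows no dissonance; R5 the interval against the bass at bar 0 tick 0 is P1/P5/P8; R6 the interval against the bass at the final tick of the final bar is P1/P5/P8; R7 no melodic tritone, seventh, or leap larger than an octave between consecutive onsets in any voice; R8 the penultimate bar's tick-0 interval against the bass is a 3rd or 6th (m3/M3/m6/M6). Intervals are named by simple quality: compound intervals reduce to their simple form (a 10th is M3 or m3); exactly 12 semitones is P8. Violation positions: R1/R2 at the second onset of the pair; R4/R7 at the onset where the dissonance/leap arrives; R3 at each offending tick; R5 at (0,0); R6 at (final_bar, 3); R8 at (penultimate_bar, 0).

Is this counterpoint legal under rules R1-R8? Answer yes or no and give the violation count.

No (16 violations)

bar 0: v0=A3 v1=A4 v2=E5 (P5)
bar 1: v0=G3 v1=D4 v2=D5 (P5)
bar 2: v0=A3 v1=A4 v2=E5 (P5)
bar 3: v0=B3 v1=F4 v2=F5 (TT)
bar 4: v0=G3 v1=B3 v2=B4 (M3)
bar 5: v0=F3 v1=G4 v2=G4 (M2)
bar 6: v0=G3 v1=E4 v2=B4 (M3)
bar 7: v0=A3 v1=A4 v2=E5 (P5)
  R1 @ bar1.0: A3/E5 P5 -> G3/D5 P5 similar
  R2 @ bar1.0: A3/A4 P8 -> G3/D4 P5 similar
  R2 @ bar1.0: A4/E5 P5 -> D4/D5 P8 similar
  R1 @ bar2.0: G3/D5 P5 -> A3/E5 P5 similar
  R2 @ bar2.0: G3/D4 P5 -> A3/A4 P8 similar
  R2 @ bar2.0: D4/D5 P8 -> A4/E5 P5 similar
  R4 @ bar3.0: B3/F4 TT untreated
  R4 @ bar3.0: B3/F5 TT untreated
  R1 @ bar4.0: F4/F5 P8 -> B3/B4 P8 similar
  R7 @ bar4.0: F4->B3 leap 6st
  R7 @ bar4.0: F5->B4 leap 6st
  R4 @ bar5.0: F3/G4 M2 untreated
  R4 @ bar5.0: F3/G4 M2 untreated
  R1 @ bar7.0: E4/B4 P5 -> A4/E5 P5 similar
  R2 @ bar7.0: G3/E4 M6 -> A3/A4 P8 similar
  R2 @ bar7.0: G3/B4 M3 -> A3/E5 P5 similar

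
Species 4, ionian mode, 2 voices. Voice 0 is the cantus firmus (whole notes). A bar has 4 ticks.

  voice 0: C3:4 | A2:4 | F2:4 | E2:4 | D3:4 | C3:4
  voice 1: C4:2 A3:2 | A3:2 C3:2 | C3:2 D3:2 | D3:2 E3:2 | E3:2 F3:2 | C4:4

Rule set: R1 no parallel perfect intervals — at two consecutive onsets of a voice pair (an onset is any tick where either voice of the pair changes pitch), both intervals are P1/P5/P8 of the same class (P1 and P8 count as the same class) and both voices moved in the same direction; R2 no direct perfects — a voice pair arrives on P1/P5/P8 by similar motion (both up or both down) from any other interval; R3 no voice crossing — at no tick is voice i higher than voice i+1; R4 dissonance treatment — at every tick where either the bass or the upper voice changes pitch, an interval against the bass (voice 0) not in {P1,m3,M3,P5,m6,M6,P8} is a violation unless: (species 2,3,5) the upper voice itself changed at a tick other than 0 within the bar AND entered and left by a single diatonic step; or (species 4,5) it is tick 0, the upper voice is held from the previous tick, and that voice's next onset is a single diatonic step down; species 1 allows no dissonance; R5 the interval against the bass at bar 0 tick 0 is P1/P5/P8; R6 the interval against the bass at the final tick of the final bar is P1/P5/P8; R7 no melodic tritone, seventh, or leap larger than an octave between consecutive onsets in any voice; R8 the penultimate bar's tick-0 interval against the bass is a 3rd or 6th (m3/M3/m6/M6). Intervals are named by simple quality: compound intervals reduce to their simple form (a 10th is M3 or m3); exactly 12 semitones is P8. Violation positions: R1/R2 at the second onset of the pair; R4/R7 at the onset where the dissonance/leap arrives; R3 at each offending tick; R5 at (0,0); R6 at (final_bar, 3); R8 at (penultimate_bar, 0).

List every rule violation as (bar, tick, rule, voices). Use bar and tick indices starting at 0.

bar 0: v0=C3 v1=C4 downbeat P8
bar 1: v0=A2 v1=A3 downbeat P8
bar 2: v0=F2 v1=C3 downbeat P5
bar 3: v0=E2 v1=D3 downbeat m7
bar 4: v0=D3 v1=E3 downbeat M2
bar 5: v0=C3 v1=C4 downbeat P8
  -> R4 @ bar 3 tick 0 v(0, 1): E2/D3 m7 untreated
  -> R4 @ bar 4 tick 0 v(0, 1): D3/E3 M2 untreated
  -> R7 @ bar 4 tick 0 v(0,): E2->D3 leap 10st
  -> R8 @ bar 4 tick 0 v(0, 1): penult M2 not 3rd/6th

(3, 0, R4, (0, 1))
(4, 0, R4, (0, 1))
(4, 0, R7, (0,))
(4, 0, R8, (0, 1))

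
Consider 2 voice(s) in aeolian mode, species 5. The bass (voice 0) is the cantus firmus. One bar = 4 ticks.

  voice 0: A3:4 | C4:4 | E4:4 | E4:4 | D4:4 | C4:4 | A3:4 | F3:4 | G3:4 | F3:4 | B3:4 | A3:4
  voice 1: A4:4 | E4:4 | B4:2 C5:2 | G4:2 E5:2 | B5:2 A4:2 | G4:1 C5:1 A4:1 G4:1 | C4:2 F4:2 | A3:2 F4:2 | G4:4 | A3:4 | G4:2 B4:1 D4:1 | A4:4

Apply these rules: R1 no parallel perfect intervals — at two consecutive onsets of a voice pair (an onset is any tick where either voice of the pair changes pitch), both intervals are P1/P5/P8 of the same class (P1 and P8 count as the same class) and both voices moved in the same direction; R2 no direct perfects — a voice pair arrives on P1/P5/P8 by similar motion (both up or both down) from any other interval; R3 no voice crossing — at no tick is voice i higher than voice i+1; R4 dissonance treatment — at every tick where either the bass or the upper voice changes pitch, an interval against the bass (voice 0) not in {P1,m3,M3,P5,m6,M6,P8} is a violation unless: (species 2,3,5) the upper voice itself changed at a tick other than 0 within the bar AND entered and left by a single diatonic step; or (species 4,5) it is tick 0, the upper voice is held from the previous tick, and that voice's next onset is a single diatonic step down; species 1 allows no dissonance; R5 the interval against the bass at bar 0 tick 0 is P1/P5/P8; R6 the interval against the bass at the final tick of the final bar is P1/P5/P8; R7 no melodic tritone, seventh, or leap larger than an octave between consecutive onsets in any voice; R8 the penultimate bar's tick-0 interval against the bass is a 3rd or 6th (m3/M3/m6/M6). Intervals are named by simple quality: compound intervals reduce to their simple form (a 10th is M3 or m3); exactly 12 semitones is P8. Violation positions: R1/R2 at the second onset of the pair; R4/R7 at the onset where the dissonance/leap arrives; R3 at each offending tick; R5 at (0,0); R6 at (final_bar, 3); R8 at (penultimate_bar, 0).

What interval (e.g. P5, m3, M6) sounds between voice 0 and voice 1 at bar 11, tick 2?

voice 0=A3 voice 1=A4 -> P8

P8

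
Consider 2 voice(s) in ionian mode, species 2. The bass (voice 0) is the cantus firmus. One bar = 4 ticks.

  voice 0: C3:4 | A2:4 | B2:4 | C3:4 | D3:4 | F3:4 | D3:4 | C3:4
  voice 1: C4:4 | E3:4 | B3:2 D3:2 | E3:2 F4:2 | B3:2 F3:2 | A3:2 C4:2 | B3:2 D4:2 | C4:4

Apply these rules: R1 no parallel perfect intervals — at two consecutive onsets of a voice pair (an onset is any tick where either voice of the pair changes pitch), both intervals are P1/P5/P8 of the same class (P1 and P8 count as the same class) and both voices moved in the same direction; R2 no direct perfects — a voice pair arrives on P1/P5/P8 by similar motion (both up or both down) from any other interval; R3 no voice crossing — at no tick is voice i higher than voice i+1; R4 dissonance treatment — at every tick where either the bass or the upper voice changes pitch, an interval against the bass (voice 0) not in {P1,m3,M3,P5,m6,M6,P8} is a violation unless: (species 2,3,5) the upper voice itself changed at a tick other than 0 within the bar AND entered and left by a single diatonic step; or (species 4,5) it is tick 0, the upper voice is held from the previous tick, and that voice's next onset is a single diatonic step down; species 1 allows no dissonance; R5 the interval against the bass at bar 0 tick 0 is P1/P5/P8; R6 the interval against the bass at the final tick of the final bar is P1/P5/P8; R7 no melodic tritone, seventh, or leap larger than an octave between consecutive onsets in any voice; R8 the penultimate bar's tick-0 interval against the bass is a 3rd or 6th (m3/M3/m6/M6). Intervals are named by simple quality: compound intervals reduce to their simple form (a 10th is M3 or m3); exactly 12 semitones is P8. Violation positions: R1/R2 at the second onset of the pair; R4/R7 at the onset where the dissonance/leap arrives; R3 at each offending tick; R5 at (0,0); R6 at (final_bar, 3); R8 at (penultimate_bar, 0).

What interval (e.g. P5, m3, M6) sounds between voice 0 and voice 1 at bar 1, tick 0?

P5

voice 0=A2 voice 1=E3 -> P5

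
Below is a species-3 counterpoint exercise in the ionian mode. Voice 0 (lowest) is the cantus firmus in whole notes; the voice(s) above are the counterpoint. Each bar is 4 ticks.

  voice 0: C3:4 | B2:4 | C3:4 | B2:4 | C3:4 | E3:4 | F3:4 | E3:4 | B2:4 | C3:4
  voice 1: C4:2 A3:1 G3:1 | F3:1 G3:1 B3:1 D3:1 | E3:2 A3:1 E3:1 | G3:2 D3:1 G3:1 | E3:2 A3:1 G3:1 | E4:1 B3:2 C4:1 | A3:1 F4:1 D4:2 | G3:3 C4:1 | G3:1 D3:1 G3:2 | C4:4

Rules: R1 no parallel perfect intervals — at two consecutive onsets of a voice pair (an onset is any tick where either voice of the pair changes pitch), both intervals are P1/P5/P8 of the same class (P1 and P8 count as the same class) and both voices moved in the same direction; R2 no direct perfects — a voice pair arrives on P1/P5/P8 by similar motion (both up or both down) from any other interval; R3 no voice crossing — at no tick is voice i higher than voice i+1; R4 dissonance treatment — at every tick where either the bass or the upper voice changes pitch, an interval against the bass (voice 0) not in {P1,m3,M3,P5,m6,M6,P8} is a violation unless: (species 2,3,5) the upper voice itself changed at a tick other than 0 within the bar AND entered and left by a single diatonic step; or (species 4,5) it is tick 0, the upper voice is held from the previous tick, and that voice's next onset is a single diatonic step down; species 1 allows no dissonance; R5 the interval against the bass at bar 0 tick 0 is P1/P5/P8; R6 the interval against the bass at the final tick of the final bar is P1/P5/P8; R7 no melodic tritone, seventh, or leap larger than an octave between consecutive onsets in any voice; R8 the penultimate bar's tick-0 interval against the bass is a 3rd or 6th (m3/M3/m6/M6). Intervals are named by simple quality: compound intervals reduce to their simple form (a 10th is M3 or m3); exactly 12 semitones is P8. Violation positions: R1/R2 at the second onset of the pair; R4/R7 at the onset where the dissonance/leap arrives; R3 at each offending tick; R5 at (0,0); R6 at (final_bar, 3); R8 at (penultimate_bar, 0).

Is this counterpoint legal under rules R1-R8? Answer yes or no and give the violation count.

No (3 violations)

bar 0: v0=C3 v1=C4 (P8)
bar 1: v0=B2 v1=F3 (TT)
bar 2: v0=C3 v1=E3 (M3)
bar 3: v0=B2 v1=G3 (m6)
bar 4: v0=C3 v1=E3 (M3)
bar 5: v0=E3 v1=E4 (P8)
bar 6: v0=F3 v1=A3 (M3)
bar 7: v0=E3 v1=G3 (m3)
bar 8: v0=B2 v1=G3 (m6)
bar 9: v0=C3 v1=C4 (P8)
  R4 @ bar1.0: B2/F3 TT untreated
  R2 @ bar5.0: C3/G3 P5 -> E3/E4 P8 similar
  R2 @ bar9.0: B2/G3 m6 -> C3/C4 P8 similar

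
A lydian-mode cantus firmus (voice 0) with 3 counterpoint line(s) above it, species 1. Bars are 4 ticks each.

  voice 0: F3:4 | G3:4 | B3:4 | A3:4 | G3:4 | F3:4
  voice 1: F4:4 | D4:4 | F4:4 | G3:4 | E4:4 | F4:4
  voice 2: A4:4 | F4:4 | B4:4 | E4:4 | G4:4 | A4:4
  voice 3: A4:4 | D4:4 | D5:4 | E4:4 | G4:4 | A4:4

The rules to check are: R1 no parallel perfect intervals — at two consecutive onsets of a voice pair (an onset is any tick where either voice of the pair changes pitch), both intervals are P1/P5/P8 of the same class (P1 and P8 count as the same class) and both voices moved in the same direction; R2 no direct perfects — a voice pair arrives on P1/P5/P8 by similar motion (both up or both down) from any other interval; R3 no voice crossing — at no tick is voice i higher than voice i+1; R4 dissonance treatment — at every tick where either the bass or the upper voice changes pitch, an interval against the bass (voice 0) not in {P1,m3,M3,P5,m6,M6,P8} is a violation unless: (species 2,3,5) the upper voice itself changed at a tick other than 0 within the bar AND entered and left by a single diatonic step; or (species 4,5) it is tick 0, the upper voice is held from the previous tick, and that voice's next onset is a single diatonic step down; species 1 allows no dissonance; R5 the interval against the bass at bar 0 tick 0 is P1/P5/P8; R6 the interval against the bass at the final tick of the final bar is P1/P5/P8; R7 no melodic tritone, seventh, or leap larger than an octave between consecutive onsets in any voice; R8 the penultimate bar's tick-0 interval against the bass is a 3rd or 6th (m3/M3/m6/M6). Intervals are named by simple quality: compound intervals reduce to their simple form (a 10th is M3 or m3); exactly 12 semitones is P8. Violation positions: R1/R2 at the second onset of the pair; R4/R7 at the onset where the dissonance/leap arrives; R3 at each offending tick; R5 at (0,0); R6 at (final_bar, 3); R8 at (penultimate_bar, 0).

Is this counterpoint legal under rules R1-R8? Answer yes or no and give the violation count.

bar 0: v0=F3 v1=F4 v2=A4 v3=A4 (M3)
bar 1: v0=G3 v1=D4 v2=F4 v3=D4 (P5)
bar 2: v0=B3 v1=F4 v2=B4 v3=D5 (m3)
bar 3: v0=A3 v1=G3 v2=E4 v3=E4 (P5)
bar 4: v0=G3 v1=E4 v2=G4 v3=G4 (P8)
bar 5: v0=F3 v1=F4 v2=A4 v3=A4 (M3)
  R5 @ bar0.0: opens on M3
  R5 @ bar0.0: opens on M3
  R2 @ bar1.0: F4/A4 M3 -> D4/D4 P1 similar
  R3 @ bar1.0: F4 above D4
  R4 @ bar1.0: G3/F4 m7 untreated
  R3 @ bar1.1: F4 above D4
  R3 @ bar1.2: F4 above D4
  R3 @ bar1.3: F4 above D4
  R2 @ bar2.0: G3/F4 m7 -> B3/B4 P8 similar
  R4 @ bar2.0: B3/F4 TT untreated
  R7 @ bar2.0: F4->B4 leap 6st
  R2 @ bar3.0: B3/B4 P8 -> A3/E4 P5 similar
  R2 @ bar3.0: B3/D5 m3 -> A3/E4 P5 similar
  R2 @ bar3.0: B4/D5 m3 -> E4/E4 P1 similar
  R3 @ bar3.0: A3 above G3
  R4 @ bar3.0: A3/G3 M2 untreated
  R7 @ bar3.0: F4->G3 leap 10st
  R7 @ bar3.0: D5->E4 leap 10st
  R3 @ bar3.1: A3 above G3
  R3 @ bar3.2: A3 above G3
  R3 @ bar3.3: A3 above G3
  R1 @ bar4.0: E4/E4 P1 -> G4/G4 P1 similar
  R8 @ bar4.0: penult P8 not 3rd/6th
  R8 @ bar4.0: penult P8 not 3rd/6th
  R1 @ bar5.0: G4/G4 P1 -> A4/A4 P1 similar
  R6 @ bar5.3: closes on M3
  R6 @ bar5.3: closes on M3

No (27 violations)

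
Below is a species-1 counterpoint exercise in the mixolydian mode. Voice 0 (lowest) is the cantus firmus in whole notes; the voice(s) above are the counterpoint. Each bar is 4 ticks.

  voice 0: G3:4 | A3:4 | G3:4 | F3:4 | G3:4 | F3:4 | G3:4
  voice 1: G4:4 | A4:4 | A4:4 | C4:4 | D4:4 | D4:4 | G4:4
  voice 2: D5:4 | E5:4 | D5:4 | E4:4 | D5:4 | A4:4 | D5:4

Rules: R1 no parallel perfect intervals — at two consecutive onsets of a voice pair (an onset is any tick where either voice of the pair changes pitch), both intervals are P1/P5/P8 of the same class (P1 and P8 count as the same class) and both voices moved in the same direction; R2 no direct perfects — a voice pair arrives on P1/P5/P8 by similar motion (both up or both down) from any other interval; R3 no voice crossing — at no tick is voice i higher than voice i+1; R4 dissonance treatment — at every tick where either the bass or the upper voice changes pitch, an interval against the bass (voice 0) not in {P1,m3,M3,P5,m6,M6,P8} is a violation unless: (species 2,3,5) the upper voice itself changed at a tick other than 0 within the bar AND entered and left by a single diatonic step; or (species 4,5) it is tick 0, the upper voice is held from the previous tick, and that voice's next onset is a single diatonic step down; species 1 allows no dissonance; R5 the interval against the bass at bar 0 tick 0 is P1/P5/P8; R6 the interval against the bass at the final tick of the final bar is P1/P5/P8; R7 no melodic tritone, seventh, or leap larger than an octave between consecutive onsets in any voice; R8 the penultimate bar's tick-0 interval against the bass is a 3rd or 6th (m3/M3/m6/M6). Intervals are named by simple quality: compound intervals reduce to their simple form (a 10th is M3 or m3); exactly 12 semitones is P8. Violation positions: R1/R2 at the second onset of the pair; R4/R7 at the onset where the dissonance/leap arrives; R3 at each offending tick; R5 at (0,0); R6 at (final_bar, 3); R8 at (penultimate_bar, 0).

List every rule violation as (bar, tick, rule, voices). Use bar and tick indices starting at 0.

(1, 0, R1, (0, 1))
(1, 0, R1, (0, 2))
(1, 0, R1, (1, 2))
(2, 0, R1, (0, 2))
(2, 0, R4, (0, 1))
(3, 0, R2, (0, 1))
(3, 0, R4, (0, 2))
(3, 0, R7, (2,))
(4, 0, R1, (0, 1))
(4, 0, R2, (0, 2))
(4, 0, R2, (1, 2))
(4, 0, R7, (2,))
(6, 0, R1, (1, 2))
(6, 0, R2, (0, 1))
(6, 0, R2, (0, 2))

bar 0: v0=G3 v1=G4 v2=D5 downbeat P5
bar 1: v0=A3 v1=A4 v2=E5 downbeat P5
bar 2: v0=G3 v1=A4 v2=D5 downbeat P5
bar 3: v0=F3 v1=C4 v2=E4 downbeat M7
bar 4: v0=G3 v1=D4 v2=D5 downbeat P5
bar 5: v0=F3 v1=D4 v2=A4 downbeat M3
bar 6: v0=G3 v1=G4 v2=D5 downbeat P5
  -> R1 @ bar 1 tick 0 v(0, 1): G3/G4 P8 -> A3/A4 P8 similar
  -> R1 @ bar 1 tick 0 v(0, 2): G3/D5 P5 -> A3/E5 P5 similar
  -> R1 @ bar 1 tick 0 v(1, 2): G4/D5 P5 -> A4/E5 P5 similar
  -> R1 @ bar 2 tick 0 v(0, 2): A3/E5 P5 -> G3/D5 P5 similar
  -> R4 @ bar 2 tick 0 v(0, 1): G3/A4 M2 untreated
  -> R2 @ bar 3 tick 0 v(0, 1): G3/A4 M2 -> F3/C4 P5 similar
  -> R4 @ bar 3 tick 0 v(0, 2): F3/E4 M7 untreated
  -> R7 @ bar 3 tick 0 v(2,): D5->E4 leap 10st
  -> R1 @ bar 4 tick 0 v(0, 1): F3/C4 P5 -> G3/D4 P5 similar
  -> R2 @ bar 4 tick 0 v(0, 2): F3/E4 M7 -> G3/D5 P5 similar
  -> R2 @ bar 4 tick 0 v(1, 2): C4/E4 M3 -> D4/D5 P8 similar
  -> R7 @ bar 4 tick 0 v(2,): E4->D5 leap 10st
  -> R1 @ bar 6 tick 0 v(1, 2): D4/A4 P5 -> G4/D5 P5 similar
  -> R2 @ bar 6 tick 0 v(0, 1): F3/D4 M6 -> G3/G4 P8 similar
  -> R2 @ bar 6 tick 0 v(0, 2): F3/A4 M3 -> G3/D5 P5 similar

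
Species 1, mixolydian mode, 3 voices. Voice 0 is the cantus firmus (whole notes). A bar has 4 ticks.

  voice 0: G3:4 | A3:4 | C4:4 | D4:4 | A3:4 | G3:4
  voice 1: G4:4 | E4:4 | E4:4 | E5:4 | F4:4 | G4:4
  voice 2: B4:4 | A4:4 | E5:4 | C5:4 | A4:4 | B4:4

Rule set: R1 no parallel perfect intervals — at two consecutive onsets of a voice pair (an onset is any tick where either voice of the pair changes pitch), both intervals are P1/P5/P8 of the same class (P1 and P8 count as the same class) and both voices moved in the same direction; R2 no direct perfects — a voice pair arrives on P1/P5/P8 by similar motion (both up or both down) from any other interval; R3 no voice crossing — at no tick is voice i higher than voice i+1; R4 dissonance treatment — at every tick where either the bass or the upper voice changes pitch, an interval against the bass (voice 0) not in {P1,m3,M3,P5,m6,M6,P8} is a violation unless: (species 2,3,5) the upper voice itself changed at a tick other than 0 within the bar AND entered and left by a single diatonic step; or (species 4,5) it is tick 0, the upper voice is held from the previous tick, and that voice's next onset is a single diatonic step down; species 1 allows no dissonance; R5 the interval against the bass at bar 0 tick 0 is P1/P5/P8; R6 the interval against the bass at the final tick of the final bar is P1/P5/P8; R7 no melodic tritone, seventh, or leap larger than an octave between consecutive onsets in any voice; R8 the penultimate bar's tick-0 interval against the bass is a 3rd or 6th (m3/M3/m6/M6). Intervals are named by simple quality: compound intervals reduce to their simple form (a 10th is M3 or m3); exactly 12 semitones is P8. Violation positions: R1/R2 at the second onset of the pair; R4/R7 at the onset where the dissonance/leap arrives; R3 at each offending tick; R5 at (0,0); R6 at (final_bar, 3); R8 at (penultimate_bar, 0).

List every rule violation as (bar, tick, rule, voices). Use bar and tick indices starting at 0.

bar 0: v0=G3 v1=G4 v2=B4 downbeat M3
bar 1: v0=A3 v1=E4 v2=A4 downbeat P8
bar 2: v0=C4 v1=E4 v2=E5 downbeat M3
bar 3: v0=D4 v1=E5 v2=C5 downbeat m7
bar 4: v0=A3 v1=F4 v2=A4 downbeat P8
bar 5: v0=G3 v1=G4 v2=B4 downbeat M3
  -> R5 @ bar 0 tick 0 v(0, 2): opens on M3
  -> R3 @ bar 3 tick 0 v(1, 2): E5 above C5
  -> R4 @ bar 3 tick 0 v(0, 1): D4/E5 M2 untreated
  -> R4 @ bar 3 tick 0 v(0, 2): D4/C5 m7 untreated
  -> R3 @ bar 3 tick 1 v(1, 2): E5 above C5
  -> R3 @ bar 3 tick 2 v(1, 2): E5 above C5
  -> R3 @ bar 3 tick 3 v(1, 2): E5 above C5
  -> R2 @ bar 4 tick 0 v(0, 2): D4/C5 m7 -> A3/A4 P8 similar
  -> R7 @ bar 4 tick 0 v(1,): E5->F4 leap 11st
  -> R8 @ bar 4 tick 0 v(0, 2): penult P8 not 3rd/6th
  -> R6 @ bar 5 tick 3 v(0, 2): closes on M3

(0, 0, R5, (0, 2))
(3, 0, R3, (1, 2))
(3, 0, R4, (0, 1))
(3, 0, R4, (0, 2))
(3, 1, R3, (1, 2))
(3, 2, R3, (1, 2))
(3, 3, R3, (1, 2))
(4, 0, R2, (0, 2))
(4, 0, R7, (1,))
(4, 0, R8, (0, 2))
(5, 3, R6, (0, 2))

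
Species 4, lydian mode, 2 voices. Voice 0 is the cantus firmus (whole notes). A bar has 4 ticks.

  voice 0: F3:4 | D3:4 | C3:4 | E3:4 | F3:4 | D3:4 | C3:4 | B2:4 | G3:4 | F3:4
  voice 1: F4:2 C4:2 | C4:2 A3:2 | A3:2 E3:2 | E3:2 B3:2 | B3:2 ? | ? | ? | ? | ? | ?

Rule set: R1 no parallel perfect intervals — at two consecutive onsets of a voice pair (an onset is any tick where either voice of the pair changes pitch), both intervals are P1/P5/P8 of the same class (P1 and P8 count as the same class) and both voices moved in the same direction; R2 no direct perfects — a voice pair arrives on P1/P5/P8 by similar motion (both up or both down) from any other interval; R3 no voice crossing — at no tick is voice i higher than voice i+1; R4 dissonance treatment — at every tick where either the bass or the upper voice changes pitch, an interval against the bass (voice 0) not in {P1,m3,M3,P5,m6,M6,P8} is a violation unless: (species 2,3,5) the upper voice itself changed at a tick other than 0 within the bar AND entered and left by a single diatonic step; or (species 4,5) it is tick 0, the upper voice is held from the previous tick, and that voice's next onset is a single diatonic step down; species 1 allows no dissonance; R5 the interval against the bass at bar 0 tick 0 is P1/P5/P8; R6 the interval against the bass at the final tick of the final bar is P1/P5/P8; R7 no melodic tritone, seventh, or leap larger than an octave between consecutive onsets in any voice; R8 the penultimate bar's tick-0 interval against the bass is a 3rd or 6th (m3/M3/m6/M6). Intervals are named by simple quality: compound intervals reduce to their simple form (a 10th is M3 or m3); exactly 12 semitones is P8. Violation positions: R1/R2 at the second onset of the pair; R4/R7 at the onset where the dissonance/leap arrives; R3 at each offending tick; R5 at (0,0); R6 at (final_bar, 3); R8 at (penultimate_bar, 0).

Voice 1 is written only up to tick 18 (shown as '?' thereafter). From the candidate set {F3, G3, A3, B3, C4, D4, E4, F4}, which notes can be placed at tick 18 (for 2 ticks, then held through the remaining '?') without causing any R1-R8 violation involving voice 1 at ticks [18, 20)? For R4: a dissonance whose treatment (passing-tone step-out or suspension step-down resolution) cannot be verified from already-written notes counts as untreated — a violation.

{A3, B3, C4, D4}

F3: violates R7
G3: violates R4
A3: legal
B3: legal
C4: legal
D4: legal
E4: violates R4
F4: violates R7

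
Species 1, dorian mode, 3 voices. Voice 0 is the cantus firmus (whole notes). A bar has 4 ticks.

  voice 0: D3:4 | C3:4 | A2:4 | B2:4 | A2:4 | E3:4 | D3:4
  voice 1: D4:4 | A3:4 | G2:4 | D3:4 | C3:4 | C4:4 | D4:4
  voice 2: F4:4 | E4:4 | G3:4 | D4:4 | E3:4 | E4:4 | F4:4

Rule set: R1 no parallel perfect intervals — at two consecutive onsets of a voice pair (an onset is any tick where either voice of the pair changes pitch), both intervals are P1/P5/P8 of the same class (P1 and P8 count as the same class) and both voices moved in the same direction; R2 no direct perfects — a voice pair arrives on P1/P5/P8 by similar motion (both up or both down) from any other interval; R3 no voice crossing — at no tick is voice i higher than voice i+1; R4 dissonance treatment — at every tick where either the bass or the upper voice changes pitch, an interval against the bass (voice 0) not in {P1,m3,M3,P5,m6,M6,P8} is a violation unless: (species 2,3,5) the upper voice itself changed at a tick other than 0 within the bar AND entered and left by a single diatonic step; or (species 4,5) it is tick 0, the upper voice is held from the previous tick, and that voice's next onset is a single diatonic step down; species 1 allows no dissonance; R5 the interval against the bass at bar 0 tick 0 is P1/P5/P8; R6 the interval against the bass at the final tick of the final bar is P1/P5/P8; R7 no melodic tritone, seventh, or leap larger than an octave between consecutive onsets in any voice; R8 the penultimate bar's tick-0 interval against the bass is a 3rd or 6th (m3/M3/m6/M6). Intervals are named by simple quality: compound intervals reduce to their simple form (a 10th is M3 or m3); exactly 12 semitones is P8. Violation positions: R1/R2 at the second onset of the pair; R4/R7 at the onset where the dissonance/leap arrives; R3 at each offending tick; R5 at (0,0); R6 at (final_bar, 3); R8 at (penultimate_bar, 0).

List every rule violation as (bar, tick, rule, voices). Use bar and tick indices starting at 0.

(0, 0, R5, (0, 2))
(1, 0, R2, (1, 2))
(2, 0, R2, (1, 2))
(2, 0, R3, (0, 1))
(2, 0, R4, (0, 1))
(2, 0, R4, (0, 2))
(2, 0, R7, (1,))
(2, 1, R3, (0, 1))
(2, 2, R3, (0, 1))
(2, 3, R3, (0, 1))
(3, 0, R1, (1, 2))
(4, 0, R2, (0, 2))
(4, 0, R7, (2,))
(5, 0, R2, (0, 2))
(5, 0, R8, (0, 2))
(6, 3, R6, (0, 2))

bar 0: v0=D3 v1=D4 v2=F4 downbeat m3
bar 1: v0=C3 v1=A3 v2=E4 downbeat M3
bar 2: v0=A2 v1=G2 v2=G3 downbeat m7
bar 3: v0=B2 v1=D3 v2=D4 downbeat m3
bar 4: v0=A2 v1=C3 v2=E3 downbeat P5
bar 5: v0=E3 v1=C4 v2=E4 downbeat P8
bar 6: v0=D3 v1=D4 v2=F4 downbeat m3
  -> R5 @ bar 0 tick 0 v(0, 2): opens on m3
  -> R2 @ bar 1 tick 0 v(1, 2): D4/F4 m3 -> A3/E4 P5 similar
  -> R2 @ bar 2 tick 0 v(1, 2): A3/E4 P5 -> G2/G3 P8 similar
  -> R3 @ bar 2 tick 0 v(0, 1): A2 above G2
  -> R4 @ bar 2 tick 0 v(0, 1): A2/G2 M2 untreated
  -> R4 @ bar 2 tick 0 v(0, 2): A2/G3 m7 untreated
  -> R7 @ bar 2 tick 0 v(1,): A3->G2 leap 14st
  -> R3 @ bar 2 tick 1 v(0, 1): A2 above G2
  -> R3 @ bar 2 tick 2 v(0, 1): A2 above G2
  -> R3 @ bar 2 tick 3 v(0, 1): A2 above G2
  -> R1 @ bar 3 tick 0 v(1, 2): G2/G3 P8 -> D3/D4 P8 similar
  -> R2 @ bar 4 tick 0 v(0, 2): B2/D4 m3 -> A2/E3 P5 similar
  -> R7 @ bar 4 tick 0 v(2,): D4->E3 leap 10st
  -> R2 @ bar 5 tick 0 v(0, 2): A2/E3 P5 -> E3/E4 P8 similar
  -> R8 @ bar 5 tick 0 v(0, 2): penult P8 not 3rd/6th
  -> R6 @ bar 6 tick 3 v(0, 2): closes on m3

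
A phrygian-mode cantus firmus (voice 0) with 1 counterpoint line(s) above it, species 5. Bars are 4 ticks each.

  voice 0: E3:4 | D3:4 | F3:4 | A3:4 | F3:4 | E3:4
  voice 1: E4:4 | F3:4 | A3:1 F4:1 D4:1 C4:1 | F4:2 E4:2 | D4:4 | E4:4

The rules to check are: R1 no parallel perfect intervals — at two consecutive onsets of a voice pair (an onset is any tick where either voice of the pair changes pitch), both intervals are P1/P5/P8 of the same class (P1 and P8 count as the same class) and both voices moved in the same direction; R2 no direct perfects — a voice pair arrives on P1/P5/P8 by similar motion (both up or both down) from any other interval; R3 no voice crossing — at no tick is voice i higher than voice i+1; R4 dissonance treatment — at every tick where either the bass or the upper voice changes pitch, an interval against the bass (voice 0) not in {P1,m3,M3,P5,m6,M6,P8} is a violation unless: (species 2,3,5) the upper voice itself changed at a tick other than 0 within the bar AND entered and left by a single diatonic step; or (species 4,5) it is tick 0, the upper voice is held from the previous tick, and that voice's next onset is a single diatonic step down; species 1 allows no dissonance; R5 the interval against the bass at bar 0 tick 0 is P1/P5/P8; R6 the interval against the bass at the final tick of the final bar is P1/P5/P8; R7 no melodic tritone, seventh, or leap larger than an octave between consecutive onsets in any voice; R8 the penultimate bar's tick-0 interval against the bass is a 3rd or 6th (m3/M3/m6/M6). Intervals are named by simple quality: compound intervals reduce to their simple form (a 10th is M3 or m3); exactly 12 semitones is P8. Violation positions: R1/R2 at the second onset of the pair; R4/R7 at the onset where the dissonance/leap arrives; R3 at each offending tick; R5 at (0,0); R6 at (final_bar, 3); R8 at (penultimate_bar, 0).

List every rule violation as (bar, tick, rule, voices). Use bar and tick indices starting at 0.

(1, 0, R7, (1,))

bar 0: v0=E3 v1=E4 downbeat P8
bar 1: v0=D3 v1=F3 downbeat m3
bar 2: v0=F3 v1=A3 downbeat M3
bar 3: v0=A3 v1=F4 downbeat m6
bar 4: v0=F3 v1=D4 downbeat M6
bar 5: v0=E3 v1=E4 downbeat P8
  -> R7 @ bar 1 tick 0 v(1,): E4->F3 leap 11st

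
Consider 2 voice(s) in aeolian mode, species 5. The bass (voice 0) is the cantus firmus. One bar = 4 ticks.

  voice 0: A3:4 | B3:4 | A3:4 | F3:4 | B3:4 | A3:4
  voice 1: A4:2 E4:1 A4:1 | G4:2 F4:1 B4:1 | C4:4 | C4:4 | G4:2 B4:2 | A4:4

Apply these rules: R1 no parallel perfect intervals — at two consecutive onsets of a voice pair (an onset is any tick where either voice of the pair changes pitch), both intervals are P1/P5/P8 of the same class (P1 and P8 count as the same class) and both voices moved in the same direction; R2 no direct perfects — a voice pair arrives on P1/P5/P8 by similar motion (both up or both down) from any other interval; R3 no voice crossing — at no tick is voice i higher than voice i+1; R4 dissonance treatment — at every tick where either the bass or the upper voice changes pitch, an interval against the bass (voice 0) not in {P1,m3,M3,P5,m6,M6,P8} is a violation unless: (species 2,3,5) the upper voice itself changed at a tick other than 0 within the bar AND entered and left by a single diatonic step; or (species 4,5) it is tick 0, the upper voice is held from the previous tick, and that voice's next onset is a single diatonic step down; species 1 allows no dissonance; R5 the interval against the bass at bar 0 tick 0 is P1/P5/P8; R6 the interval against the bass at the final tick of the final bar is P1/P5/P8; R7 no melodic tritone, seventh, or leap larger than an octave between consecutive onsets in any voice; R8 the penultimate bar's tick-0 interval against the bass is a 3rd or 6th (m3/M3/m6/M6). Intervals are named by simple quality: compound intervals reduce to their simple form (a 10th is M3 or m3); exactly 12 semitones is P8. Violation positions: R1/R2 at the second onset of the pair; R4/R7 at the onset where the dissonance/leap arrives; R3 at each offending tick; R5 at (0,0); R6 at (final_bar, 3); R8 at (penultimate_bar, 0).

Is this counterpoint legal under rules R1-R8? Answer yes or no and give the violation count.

No (5 violations)

bar 0: v0=A3 v1=A4 (P8)
bar 1: v0=B3 v1=G4 (m6)
bar 2: v0=A3 v1=C4 (m3)
bar 3: v0=F3 v1=C4 (P5)
bar 4: v0=B3 v1=G4 (m6)
bar 5: v0=A3 v1=A4 (P8)
  R4 @ bar1.2: B3/F4 TT untreated
  R7 @ bar1.3: F4->B4 leap 6st
  R7 @ bar2.0: B4->C4 leap 11st
  R7 @ bar4.0: F3->B3 leap 6st
  R1 @ bar5.0: B3/B4 P8 -> A3/A4 P8 similar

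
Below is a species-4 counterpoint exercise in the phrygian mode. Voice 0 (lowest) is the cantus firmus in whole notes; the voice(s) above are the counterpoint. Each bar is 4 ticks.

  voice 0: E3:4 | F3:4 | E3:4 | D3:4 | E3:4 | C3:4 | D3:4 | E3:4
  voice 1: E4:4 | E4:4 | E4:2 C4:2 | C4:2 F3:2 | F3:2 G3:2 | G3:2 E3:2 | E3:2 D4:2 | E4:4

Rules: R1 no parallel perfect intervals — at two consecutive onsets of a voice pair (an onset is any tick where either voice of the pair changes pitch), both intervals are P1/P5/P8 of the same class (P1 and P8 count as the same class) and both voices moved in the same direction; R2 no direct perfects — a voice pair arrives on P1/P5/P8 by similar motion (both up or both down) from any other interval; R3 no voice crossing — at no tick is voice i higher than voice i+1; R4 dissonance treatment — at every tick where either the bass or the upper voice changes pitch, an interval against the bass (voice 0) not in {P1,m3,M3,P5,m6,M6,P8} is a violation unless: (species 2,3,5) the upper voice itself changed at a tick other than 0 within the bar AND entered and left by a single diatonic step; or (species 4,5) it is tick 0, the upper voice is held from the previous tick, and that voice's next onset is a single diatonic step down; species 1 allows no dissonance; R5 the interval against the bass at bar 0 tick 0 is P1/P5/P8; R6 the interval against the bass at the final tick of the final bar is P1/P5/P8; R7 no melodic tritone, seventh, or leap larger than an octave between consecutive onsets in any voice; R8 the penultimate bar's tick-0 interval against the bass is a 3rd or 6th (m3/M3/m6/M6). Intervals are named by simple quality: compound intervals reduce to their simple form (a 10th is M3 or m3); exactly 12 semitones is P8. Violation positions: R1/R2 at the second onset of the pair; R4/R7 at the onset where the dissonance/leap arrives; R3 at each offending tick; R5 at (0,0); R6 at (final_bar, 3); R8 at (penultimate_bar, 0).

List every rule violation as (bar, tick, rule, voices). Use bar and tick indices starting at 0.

bar 0: v0=E3 v1=E4 downbeat P8
bar 1: v0=F3 v1=E4 downbeat M7
bar 2: v0=E3 v1=E4 downbeat P8
bar 3: v0=D3 v1=C4 downbeat m7
bar 4: v0=E3 v1=F3 downbeat m2
bar 5: v0=C3 v1=G3 downbeat P5
bar 6: v0=D3 v1=E3 downbeat M2
bar 7: v0=E3 v1=E4 downbeat P8
  -> R4 @ bar 1 tick 0 v(0, 1): F3/E4 M7 untreated
  -> R4 @ bar 3 tick 0 v(0, 1): D3/C4 m7 untreated
  -> R4 @ bar 4 tick 0 v(0, 1): E3/F3 m2 untreated
  -> R4 @ bar 6 tick 0 v(0, 1): D3/E3 M2 untreated
  -> R8 @ bar 6 tick 0 v(0, 1): penult M2 not 3rd/6th
  -> R7 @ bar 6 tick 2 v(1,): E3->D4 leap 10st
  -> R1 @ bar 7 tick 0 v(0, 1): D3/D4 P8 -> E3/E4 P8 similar

(1, 0, R4, (0, 1))
(3, 0, R4, (0, 1))
(4, 0, R4, (0, 1))
(6, 0, R4, (0, 1))
(6, 0, R8, (0, 1))
(6, 2, R7, (1,))
(7, 0, R1, (0, 1))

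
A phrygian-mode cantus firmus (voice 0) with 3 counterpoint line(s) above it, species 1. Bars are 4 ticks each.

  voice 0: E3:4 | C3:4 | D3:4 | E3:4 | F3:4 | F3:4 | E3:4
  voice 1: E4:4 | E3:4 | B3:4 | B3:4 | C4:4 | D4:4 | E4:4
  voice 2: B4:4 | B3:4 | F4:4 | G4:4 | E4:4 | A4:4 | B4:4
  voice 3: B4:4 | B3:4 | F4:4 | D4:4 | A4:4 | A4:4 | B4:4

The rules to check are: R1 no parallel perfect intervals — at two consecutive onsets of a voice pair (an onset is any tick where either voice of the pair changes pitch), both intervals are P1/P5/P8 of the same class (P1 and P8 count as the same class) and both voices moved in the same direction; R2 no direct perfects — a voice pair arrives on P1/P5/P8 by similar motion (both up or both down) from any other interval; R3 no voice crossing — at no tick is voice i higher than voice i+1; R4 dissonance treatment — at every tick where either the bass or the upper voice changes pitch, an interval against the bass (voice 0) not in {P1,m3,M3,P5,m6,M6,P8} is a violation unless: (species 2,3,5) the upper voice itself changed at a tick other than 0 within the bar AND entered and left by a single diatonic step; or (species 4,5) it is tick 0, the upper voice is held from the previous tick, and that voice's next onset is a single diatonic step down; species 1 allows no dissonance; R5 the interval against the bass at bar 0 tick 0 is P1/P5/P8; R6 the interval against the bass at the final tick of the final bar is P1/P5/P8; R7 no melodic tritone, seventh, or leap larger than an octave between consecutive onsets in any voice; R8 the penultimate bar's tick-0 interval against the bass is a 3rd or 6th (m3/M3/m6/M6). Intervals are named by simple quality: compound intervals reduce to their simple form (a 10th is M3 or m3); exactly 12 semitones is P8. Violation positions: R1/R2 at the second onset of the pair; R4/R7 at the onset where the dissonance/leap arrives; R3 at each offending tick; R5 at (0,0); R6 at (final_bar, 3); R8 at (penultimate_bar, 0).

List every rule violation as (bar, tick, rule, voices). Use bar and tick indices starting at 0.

(1, 0, R1, (1, 2))
(1, 0, R1, (1, 3))
(1, 0, R1, (2, 3))
(1, 0, R4, (0, 2))
(1, 0, R4, (0, 3))
(2, 0, R1, (2, 3))
(2, 0, R7, (2,))
(2, 0, R7, (3,))
(3, 0, R3, (2, 3))
(3, 0, R4, (0, 3))
(3, 1, R3, (2, 3))
(3, 2, R3, (2, 3))
(3, 3, R3, (2, 3))
(4, 0, R1, (0, 1))
(4, 0, R4, (0, 2))
(5, 0, R2, (1, 2))
(6, 0, R1, (1, 2))
(6, 0, R1, (1, 3))
(6, 0, R1, (2, 3))

bar 0: v0=E3 v1=E4 v2=B4 v3=B4 downbeat P5
bar 1: v0=C3 v1=E3 v2=B3 v3=B3 downbeat M7
bar 2: v0=D3 v1=B3 v2=F4 v3=F4 downbeat m3
bar 3: v0=E3 v1=B3 v2=G4 v3=D4 downbeat m7
bar 4: v0=F3 v1=C4 v2=E4 v3=A4 downbeat M3
bar 5: v0=F3 v1=D4 v2=A4 v3=A4 downbeat M3
bar 6: v0=E3 v1=E4 v2=B4 v3=B4 downbeat P5
  -> R1 @ bar 1 tick 0 v(1, 2): E4/B4 P5 -> E3/B3 P5 similar
  -> R1 @ bar 1 tick 0 v(1, 3): E4/B4 P5 -> E3/B3 P5 similar
  -> R1 @ bar 1 tick 0 v(2, 3): B4/B4 P1 -> B3/B3 P1 similar
  -> R4 @ bar 1 tick 0 v(0, 2): C3/B3 M7 untreated
  -> R4 @ bar 1 tick 0 v(0, 3): C3/B3 M7 untreated
  -> R1 @ bar 2 tick 0 v(2, 3): B3/B3 P1 -> F4/F4 P1 similar
  -> R7 @ bar 2 tick 0 v(2,): B3->F4 leap 6st
  -> R7 @ bar 2 tick 0 v(3,): B3->F4 leap 6st
  -> R3 @ bar 3 tick 0 v(2, 3): G4 above D4
  -> R4 @ bar 3 tick 0 v(0, 3): E3/D4 m7 untreated
  -> R3 @ bar 3 tick 1 v(2, 3): G4 above D4
  -> R3 @ bar 3 tick 2 v(2, 3): G4 above D4
  -> R3 @ bar 3 tick 3 v(2, 3): G4 above D4
  -> R1 @ bar 4 tick 0 v(0, 1): E3/B3 P5 -> F3/C4 P5 similar
  -> R4 @ bar 4 tick 0 v(0, 2): F3/E4 M7 untreated
  -> R2 @ bar 5 tick 0 v(1, 2): C4/E4 M3 -> D4/A4 P5 similar
  -> R1 @ bar 6 tick 0 v(1, 2): D4/A4 P5 -> E4/B4 P5 similar
  -> R1 @ bar 6 tick 0 v(1, 3): D4/A4 P5 -> E4/B4 P5 similar
  -> R1 @ bar 6 tick 0 v(2, 3): A4/A4 P1 -> B4/B4 P1 similar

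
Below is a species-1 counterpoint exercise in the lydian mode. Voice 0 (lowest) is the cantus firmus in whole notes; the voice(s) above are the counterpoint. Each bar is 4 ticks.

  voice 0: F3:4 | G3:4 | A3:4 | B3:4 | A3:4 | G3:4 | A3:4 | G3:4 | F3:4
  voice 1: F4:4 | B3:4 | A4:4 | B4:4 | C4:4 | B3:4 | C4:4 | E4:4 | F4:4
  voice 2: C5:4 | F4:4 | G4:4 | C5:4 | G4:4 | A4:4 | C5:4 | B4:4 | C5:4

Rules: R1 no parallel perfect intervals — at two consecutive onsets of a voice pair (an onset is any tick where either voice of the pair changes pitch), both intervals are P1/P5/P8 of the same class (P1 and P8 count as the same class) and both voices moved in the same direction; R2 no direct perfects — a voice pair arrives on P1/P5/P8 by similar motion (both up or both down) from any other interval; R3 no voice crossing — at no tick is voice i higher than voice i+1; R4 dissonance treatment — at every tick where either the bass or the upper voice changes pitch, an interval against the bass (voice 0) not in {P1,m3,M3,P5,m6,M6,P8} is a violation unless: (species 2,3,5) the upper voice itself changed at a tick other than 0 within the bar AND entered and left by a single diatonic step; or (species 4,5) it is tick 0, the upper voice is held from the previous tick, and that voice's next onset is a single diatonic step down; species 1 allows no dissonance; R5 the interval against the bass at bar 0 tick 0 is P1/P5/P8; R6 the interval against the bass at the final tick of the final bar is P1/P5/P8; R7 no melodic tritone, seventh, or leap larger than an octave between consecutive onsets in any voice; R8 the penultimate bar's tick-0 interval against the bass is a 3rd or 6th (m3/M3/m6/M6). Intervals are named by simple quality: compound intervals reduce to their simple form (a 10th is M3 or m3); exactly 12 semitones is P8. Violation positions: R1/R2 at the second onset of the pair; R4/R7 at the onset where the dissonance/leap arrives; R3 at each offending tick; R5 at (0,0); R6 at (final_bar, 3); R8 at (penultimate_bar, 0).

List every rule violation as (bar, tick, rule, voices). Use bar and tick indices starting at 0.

bar 0: v0=F3 v1=F4 v2=C5 downbeat P5
bar 1: v0=G3 v1=B3 v2=F4 downbeat m7
bar 2: v0=A3 v1=A4 v2=G4 downbeat m7
bar 3: v0=B3 v1=B4 v2=C5 downbeat m2
bar 4: v0=A3 v1=C4 v2=G4 downbeat m7
bar 5: v0=G3 v1=B3 v2=A4 downbeat M2
bar 6: v0=A3 v1=C4 v2=C5 downbeat m3
bar 7: v0=G3 v1=E4 v2=B4 downbeat M3
bar 8: v0=F3 v1=F4 v2=C5 downbeat P5
  -> R4 @ bar 1 tick 0 v(0, 2): G3/F4 m7 untreated
  -> R7 @ bar 1 tick 0 v(1,): F4->B3 leap 6st
  -> R2 @ bar 2 tick 0 v(0, 1): G3/B3 M3 -> A3/A4 P8 similar
  -> R3 @ bar 2 tick 0 v(1, 2): A4 above G4
  -> R4 @ bar 2 tick 0 v(0, 2): A3/G4 m7 untreated
  -> R7 @ bar 2 tick 0 v(1,): B3->A4 leap 10st
  -> R3 @ bar 2 tick 1 v(1, 2): A4 above G4
  -> R3 @ bar 2 tick 2 v(1, 2): A4 above G4
  -> R3 @ bar 2 tick 3 v(1, 2): A4 above G4
  -> R1 @ bar 3 tick 0 v(0, 1): A3/A4 P8 -> B3/B4 P8 similar
  -> R4 @ bar 3 tick 0 v(0, 2): B3/C5 m2 untreated
  -> R2 @ bar 4 tick 0 v(1, 2): B4/C5 m2 -> C4/G4 P5 similar
  -> R4 @ bar 4 tick 0 v(0, 2): A3/G4 m7 untreated
  -> R7 @ bar 4 tick 0 v(1,): B4->C4 leap 11st
  -> R4 @ bar 5 tick 0 v(0, 2): G3/A4 M2 untreated
  -> R2 @ bar 6 tick 0 v(1, 2): B3/A4 m7 -> C4/C5 P8 similar
  -> R1 @ bar 8 tick 0 v(1, 2): E4/B4 P5 -> F4/C5 P5 similar

(1, 0, R4, (0, 2))
(1, 0, R7, (1,))
(2, 0, R2, (0, 1))
(2, 0, R3, (1, 2))
(2, 0, R4, (0, 2))
(2, 0, R7, (1,))
(2, 1, R3, (1, 2))
(2, 2, R3, (1, 2))
(2, 3, R3, (1, 2))
(3, 0, R1, (0, 1))
(3, 0, R4, (0, 2))
(4, 0, R2, (1, 2))
(4, 0, R4, (0, 2))
(4, 0, R7, (1,))
(5, 0, R4, (0, 2))
(6, 0, R2, (1, 2))
(8, 0, R1, (1, 2))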